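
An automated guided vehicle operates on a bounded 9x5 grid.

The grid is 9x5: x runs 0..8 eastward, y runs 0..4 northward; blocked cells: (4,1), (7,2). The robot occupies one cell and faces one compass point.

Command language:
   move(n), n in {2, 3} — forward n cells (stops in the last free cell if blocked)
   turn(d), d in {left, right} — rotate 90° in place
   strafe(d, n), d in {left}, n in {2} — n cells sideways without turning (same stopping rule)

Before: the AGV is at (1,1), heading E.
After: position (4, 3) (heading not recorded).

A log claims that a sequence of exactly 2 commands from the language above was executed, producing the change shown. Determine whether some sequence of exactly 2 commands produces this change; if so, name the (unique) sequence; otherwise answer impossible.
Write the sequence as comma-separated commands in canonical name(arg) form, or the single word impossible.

strafe(left, 2), move(3)

key: running move(3) before strafe(left, 2) would end elsewhere — order is forced
initial: at (1,1), heading E
[1] after strafe(left, 2): at (1,3), heading E
[2] after move(3): at (4,3), heading E
no other 2-command option fits: unique.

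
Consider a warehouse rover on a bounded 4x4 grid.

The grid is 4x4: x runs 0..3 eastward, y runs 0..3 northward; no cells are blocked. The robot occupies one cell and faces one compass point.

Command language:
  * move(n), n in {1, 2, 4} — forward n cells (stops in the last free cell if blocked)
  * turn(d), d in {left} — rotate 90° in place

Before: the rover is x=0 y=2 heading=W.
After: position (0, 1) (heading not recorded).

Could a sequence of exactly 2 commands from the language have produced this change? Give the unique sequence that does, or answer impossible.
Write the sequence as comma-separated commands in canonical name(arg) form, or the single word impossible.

key: running move(1) before turn(left) would end elsewhere — order is forced
initial: x=0 y=2 heading=W
[1] after turn(left): x=0 y=2 heading=S
[2] after move(1): x=0 y=1 heading=S
no rival 2-sequence matches.

turn(left), move(1)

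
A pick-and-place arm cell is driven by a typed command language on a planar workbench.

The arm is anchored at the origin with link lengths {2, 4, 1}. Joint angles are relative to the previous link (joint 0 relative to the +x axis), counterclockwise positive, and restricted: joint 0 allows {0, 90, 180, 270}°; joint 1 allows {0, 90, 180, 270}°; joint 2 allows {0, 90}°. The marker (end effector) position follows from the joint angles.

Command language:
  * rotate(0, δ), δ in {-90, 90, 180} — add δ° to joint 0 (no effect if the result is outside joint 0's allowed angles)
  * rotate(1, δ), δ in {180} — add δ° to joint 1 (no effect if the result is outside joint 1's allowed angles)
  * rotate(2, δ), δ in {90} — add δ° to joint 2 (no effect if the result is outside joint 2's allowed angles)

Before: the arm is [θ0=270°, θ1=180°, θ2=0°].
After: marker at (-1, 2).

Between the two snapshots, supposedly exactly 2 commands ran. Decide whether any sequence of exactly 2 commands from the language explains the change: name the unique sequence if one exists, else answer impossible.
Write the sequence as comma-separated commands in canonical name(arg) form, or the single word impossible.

rotate(2, 90), rotate(2, 90)

t0: [θ0=270°, θ1=180°, θ2=0°]
[1] after rotate(2, 90): [θ0=270°, θ1=180°, θ2=90°]
[2] after rotate(2, 90): [θ0=270°, θ1=180°, θ2=90°]
uniquely the one of 25 2-step routes that fits.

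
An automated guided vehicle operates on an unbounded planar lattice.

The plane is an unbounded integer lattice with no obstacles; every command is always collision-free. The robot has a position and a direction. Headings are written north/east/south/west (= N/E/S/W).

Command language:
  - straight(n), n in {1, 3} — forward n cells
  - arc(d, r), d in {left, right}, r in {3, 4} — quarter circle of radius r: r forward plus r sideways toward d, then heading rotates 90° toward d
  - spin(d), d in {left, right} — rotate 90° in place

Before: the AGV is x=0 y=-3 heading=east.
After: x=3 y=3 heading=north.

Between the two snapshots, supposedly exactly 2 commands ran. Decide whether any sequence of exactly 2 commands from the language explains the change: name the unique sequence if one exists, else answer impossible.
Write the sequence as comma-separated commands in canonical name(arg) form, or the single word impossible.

arc(left, 3), straight(3)

key: position moved to (3,3) AND the heading swung to N — translation plus rotation needed
from: x=0 y=-3 heading=east
t=1 arc(left, 3) ⇒ x=3 y=0 heading=north
t=2 straight(3) ⇒ x=3 y=3 heading=north
no other 2-command option fits: unique.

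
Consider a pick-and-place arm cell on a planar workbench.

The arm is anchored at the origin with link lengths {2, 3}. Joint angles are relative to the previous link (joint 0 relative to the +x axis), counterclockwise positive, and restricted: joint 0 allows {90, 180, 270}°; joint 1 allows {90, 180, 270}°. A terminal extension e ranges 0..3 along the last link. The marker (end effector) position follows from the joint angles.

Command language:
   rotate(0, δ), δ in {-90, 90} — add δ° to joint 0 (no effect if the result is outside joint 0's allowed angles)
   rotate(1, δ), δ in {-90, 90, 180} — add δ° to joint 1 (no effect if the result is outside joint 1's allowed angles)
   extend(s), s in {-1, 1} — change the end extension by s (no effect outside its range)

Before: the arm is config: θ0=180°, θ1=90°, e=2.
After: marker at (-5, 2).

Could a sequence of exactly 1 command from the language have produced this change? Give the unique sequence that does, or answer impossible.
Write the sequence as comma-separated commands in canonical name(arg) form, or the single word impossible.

rotate(0, -90)

start: config: θ0=180°, θ1=90°, e=2
[1] after rotate(0, -90): config: θ0=90°, θ1=90°, e=2
no other 1-command option fits: unique.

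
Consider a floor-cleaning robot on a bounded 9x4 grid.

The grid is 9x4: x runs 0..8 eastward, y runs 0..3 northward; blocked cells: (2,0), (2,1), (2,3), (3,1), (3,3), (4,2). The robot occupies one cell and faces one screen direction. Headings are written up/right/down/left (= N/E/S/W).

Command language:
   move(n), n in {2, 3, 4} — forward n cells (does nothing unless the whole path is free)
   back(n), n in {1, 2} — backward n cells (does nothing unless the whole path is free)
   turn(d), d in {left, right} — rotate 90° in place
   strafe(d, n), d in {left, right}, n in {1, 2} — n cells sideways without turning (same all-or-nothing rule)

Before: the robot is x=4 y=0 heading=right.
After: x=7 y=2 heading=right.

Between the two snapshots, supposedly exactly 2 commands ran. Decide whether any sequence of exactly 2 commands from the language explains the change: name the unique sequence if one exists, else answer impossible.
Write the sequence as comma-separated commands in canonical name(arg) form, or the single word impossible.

move(3), strafe(left, 2)

key: running strafe(left, 2) before move(3) would end elsewhere — order is forced
t0: x=4 y=0 heading=right
1. move(3) → x=7 y=0 heading=right
2. strafe(left, 2) → x=7 y=2 heading=right
no other 2-command option fits: unique.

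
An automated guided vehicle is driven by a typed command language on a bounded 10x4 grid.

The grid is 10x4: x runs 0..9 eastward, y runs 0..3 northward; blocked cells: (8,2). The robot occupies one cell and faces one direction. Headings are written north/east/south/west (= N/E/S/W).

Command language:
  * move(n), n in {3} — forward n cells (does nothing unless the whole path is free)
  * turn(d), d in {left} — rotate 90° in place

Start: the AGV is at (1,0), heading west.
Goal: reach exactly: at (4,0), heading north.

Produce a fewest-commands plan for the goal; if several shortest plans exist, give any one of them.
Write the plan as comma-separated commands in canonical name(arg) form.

start: at (1,0), heading west
t=1 turn(left) ⇒ at (1,0), heading south
t=2 turn(left) ⇒ at (1,0), heading east
t=3 move(3) ⇒ at (4,0), heading east
t=4 turn(left) ⇒ at (4,0), heading north
no 3-step plan works, so 4 is optimal.

turn(left), turn(left), move(3), turn(left)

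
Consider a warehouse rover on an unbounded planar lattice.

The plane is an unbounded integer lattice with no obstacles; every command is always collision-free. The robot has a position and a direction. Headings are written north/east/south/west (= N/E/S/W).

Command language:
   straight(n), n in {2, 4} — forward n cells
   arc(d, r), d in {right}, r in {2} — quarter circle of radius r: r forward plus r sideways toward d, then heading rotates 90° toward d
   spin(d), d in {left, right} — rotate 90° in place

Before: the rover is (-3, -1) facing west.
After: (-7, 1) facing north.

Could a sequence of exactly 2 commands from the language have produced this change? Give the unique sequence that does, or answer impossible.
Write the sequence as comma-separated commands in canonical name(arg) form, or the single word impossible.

straight(2), arc(right, 2)

key: cell and facing (now N) both changed — the 2 commands mix motion and turning
t0: (-3, -1) facing west
1. straight(2) → (-5, -1) facing west
2. arc(right, 2) → (-7, 1) facing north
no rival 2-sequence matches.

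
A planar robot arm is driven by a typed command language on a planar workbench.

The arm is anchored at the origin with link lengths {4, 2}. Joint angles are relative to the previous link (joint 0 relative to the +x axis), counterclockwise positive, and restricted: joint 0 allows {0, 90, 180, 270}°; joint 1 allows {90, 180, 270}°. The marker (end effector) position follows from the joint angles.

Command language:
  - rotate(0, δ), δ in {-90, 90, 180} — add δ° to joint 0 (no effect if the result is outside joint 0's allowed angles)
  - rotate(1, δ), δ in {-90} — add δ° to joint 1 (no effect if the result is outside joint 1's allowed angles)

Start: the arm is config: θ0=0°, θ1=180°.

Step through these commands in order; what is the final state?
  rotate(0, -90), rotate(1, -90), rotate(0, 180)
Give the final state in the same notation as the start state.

initial: config: θ0=0°, θ1=180°
t=1 rotate(0, -90) ⇒ config: θ0=270°, θ1=180°
t=2 rotate(1, -90) ⇒ config: θ0=270°, θ1=90°
t=3 rotate(0, 180) ⇒ config: θ0=90°, θ1=90°

config: θ0=90°, θ1=90°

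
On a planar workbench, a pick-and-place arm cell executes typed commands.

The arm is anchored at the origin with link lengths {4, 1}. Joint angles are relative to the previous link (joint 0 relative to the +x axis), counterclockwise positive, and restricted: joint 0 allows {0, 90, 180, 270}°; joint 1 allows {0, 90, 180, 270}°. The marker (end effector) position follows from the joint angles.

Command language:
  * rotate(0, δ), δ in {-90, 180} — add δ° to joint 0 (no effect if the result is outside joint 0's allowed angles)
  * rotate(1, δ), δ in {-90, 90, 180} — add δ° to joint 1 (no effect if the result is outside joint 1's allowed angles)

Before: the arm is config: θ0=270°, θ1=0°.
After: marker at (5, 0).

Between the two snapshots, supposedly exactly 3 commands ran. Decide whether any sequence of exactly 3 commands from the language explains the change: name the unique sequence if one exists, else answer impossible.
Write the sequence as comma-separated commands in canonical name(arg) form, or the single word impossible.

initial: config: θ0=270°, θ1=0°
step 1 (rotate(0, -90)): config: θ0=180°, θ1=0°
step 2 (rotate(0, -90)): config: θ0=90°, θ1=0°
step 3 (rotate(0, -90)): config: θ0=0°, θ1=0°
uniquely the one of 125 3-step routes that fits.

rotate(0, -90), rotate(0, -90), rotate(0, -90)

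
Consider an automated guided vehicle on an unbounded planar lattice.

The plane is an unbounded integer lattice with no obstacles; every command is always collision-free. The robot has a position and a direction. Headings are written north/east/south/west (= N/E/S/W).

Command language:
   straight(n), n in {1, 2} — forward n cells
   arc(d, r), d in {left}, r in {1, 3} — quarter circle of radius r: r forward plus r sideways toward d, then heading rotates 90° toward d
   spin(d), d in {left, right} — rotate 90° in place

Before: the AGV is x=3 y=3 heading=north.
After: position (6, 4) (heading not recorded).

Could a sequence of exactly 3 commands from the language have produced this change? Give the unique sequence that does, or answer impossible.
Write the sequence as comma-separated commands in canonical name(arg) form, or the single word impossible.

key: running arc(left, 1) before spin(right) would end elsewhere — order is forced
t0: x=3 y=3 heading=north
step 1 (spin(right)): x=3 y=3 heading=east
step 2 (straight(2)): x=5 y=3 heading=east
step 3 (arc(left, 1)): x=6 y=4 heading=north
no rival 3-sequence matches.

spin(right), straight(2), arc(left, 1)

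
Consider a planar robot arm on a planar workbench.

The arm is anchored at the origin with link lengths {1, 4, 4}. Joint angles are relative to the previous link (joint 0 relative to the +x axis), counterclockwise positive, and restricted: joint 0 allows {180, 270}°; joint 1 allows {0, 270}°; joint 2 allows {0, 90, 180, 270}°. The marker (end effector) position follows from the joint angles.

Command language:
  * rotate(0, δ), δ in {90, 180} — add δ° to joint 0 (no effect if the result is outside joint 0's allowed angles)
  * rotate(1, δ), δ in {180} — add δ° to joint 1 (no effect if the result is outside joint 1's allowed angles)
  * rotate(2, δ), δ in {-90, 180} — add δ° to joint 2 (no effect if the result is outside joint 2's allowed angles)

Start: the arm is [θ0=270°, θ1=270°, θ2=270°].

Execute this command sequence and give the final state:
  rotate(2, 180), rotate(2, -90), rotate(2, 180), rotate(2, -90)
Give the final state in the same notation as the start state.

t0: [θ0=270°, θ1=270°, θ2=270°]
step 1 (rotate(2, 180)): [θ0=270°, θ1=270°, θ2=90°]
step 2 (rotate(2, -90)): [θ0=270°, θ1=270°, θ2=0°]
step 3 (rotate(2, 180)): [θ0=270°, θ1=270°, θ2=180°]
step 4 (rotate(2, -90)): [θ0=270°, θ1=270°, θ2=90°]

[θ0=270°, θ1=270°, θ2=90°]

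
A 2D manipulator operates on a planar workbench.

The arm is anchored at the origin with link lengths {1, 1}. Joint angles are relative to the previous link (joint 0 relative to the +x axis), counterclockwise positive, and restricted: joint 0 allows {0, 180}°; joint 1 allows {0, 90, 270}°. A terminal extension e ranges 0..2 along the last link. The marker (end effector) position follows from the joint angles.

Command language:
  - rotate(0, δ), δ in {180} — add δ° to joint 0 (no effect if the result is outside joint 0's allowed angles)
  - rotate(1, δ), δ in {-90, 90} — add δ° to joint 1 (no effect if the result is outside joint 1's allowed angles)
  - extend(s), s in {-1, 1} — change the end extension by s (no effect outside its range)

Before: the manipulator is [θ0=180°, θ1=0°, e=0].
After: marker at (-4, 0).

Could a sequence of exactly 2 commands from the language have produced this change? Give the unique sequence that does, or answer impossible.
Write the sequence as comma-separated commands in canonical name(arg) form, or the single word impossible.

extend(1), extend(1)

initial: [θ0=180°, θ1=0°, e=0]
1. extend(1) → [θ0=180°, θ1=0°, e=1]
2. extend(1) → [θ0=180°, θ1=0°, e=2]
no other 2-command option fits: unique.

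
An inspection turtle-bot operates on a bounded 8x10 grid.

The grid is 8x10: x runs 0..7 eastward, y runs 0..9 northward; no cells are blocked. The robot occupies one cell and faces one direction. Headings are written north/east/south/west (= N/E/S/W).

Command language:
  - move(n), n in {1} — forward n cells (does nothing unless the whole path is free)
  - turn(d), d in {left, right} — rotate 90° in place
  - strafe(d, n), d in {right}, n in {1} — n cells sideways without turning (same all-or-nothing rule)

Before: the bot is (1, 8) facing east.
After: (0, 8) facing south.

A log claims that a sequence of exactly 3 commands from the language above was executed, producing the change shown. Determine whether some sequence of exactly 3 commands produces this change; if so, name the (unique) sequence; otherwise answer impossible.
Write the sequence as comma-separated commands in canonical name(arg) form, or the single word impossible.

turn(right), strafe(right, 1), strafe(right, 1)

key: running strafe(right, 1) before turn(right) would end elsewhere — order is forced
begin: (1, 8) facing east
1. turn(right) → (1, 8) facing south
2. strafe(right, 1) → (0, 8) facing south
3. strafe(right, 1) → (0, 8) facing south
all 64 alternatives checked — unique.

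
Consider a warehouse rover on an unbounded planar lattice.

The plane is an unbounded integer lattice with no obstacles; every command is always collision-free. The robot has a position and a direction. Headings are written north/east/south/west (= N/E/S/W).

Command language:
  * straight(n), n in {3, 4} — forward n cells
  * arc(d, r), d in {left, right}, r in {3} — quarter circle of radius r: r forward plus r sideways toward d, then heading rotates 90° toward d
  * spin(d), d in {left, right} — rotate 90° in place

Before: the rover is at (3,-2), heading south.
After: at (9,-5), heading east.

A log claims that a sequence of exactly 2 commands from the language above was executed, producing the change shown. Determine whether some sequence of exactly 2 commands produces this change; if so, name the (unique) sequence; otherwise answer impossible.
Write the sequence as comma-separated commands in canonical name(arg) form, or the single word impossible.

arc(left, 3), straight(3)

key: position moved to (9,-5) AND the heading swung to E — translation plus rotation needed
initial: at (3,-2), heading south
1. arc(left, 3) → at (6,-5), heading east
2. straight(3) → at (9,-5), heading east
no other 2-command option fits: unique.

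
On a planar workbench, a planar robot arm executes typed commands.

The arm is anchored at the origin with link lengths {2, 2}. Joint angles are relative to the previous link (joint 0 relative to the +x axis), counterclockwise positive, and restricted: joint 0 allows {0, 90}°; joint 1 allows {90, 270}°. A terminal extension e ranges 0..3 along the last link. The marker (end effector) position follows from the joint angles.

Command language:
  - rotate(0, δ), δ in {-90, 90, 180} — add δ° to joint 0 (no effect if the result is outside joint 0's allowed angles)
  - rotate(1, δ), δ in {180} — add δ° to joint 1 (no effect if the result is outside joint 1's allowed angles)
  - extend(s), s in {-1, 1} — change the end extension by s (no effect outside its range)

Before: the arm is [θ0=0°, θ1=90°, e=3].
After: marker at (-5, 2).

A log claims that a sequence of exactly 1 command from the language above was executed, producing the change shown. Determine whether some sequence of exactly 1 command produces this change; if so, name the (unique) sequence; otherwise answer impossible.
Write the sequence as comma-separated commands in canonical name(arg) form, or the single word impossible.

from: [θ0=0°, θ1=90°, e=3]
step 1 (rotate(0, 90)): [θ0=90°, θ1=90°, e=3]
all 6 alternatives checked — unique.

rotate(0, 90)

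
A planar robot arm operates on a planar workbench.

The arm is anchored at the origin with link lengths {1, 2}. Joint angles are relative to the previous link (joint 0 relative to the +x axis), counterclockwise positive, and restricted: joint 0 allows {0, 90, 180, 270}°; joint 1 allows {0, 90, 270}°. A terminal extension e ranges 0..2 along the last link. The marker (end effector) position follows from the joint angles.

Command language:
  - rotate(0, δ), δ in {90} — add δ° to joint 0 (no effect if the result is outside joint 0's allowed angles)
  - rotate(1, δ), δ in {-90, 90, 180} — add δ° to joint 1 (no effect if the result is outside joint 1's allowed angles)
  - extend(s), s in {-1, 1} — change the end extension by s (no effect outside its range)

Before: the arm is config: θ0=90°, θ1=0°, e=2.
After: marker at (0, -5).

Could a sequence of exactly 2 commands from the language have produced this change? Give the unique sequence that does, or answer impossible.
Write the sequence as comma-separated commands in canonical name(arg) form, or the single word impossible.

t0: config: θ0=90°, θ1=0°, e=2
1. rotate(0, 90) → config: θ0=180°, θ1=0°, e=2
2. rotate(0, 90) → config: θ0=270°, θ1=0°, e=2
no other 2-command option fits: unique.

rotate(0, 90), rotate(0, 90)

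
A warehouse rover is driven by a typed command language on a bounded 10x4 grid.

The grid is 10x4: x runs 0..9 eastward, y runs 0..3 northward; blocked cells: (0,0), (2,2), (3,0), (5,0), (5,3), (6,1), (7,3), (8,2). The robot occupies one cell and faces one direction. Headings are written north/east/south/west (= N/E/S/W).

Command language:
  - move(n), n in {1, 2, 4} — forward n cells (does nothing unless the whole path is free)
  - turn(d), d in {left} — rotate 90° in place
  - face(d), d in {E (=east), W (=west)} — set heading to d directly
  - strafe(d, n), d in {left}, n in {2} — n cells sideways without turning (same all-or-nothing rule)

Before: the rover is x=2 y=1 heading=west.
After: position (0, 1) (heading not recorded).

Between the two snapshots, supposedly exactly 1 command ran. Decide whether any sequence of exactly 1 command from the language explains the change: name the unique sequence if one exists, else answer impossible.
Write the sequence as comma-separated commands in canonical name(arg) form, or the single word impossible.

begin: x=2 y=1 heading=west
1. move(2) → x=0 y=1 heading=west
all 7 alternatives checked — unique.

move(2)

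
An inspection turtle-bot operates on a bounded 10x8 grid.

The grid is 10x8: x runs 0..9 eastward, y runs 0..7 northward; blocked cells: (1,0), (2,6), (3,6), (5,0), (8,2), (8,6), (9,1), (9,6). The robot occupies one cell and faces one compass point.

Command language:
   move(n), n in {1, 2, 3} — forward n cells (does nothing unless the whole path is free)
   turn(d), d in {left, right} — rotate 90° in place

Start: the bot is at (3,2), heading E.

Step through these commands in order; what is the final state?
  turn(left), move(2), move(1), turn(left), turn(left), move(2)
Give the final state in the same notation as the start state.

initial: at (3,2), heading E
t=1 turn(left) ⇒ at (3,2), heading N
t=2 move(2) ⇒ at (3,4), heading N
t=3 move(1) ⇒ at (3,5), heading N
t=4 turn(left) ⇒ at (3,5), heading W
t=5 turn(left) ⇒ at (3,5), heading S
t=6 move(2) ⇒ at (3,3), heading S

at (3,3), heading S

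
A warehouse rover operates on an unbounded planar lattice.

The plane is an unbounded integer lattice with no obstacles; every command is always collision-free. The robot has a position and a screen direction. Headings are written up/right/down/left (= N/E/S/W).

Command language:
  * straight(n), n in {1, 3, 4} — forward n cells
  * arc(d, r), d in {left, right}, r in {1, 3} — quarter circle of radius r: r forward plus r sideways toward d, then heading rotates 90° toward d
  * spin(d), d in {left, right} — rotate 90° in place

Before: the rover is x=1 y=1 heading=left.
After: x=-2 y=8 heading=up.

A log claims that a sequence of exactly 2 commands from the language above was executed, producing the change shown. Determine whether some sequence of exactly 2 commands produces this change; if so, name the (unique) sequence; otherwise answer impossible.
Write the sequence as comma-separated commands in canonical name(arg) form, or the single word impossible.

arc(right, 3), straight(4)

key: position moved to (-2,8) AND the heading swung to N — translation plus rotation needed
t0: x=1 y=1 heading=left
[1] after arc(right, 3): x=-2 y=4 heading=up
[2] after straight(4): x=-2 y=8 heading=up
no other 2-command option fits: unique.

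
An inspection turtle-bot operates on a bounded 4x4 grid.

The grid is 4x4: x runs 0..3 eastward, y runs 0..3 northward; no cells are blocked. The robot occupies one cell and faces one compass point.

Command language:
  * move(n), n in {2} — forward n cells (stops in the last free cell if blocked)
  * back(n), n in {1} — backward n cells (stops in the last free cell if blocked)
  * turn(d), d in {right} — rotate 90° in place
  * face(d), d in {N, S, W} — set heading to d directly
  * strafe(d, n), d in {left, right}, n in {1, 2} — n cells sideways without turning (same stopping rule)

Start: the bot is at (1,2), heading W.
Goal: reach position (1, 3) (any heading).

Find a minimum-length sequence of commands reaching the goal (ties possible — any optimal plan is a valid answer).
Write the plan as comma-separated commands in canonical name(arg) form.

begin: at (1,2), heading W
[1] after strafe(right, 2): at (1,3), heading W
nothing shorter than 1 reaches the goal.

strafe(right, 2)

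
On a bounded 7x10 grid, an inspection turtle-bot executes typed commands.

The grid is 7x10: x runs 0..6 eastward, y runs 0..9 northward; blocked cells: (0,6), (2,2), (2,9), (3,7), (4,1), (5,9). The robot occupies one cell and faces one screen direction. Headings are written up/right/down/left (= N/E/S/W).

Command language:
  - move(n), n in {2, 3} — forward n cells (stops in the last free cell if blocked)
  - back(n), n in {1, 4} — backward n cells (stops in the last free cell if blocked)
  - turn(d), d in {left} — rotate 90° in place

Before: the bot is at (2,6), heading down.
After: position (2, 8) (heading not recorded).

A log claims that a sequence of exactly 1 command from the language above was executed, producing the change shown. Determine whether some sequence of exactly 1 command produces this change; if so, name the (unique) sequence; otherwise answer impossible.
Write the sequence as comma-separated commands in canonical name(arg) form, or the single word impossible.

back(4)

key: back(4) is stopped early by the blocked cell at (2,9)
begin: at (2,6), heading down
t=1 back(4) ⇒ at (2,8), heading down
no rival 1-sequence matches.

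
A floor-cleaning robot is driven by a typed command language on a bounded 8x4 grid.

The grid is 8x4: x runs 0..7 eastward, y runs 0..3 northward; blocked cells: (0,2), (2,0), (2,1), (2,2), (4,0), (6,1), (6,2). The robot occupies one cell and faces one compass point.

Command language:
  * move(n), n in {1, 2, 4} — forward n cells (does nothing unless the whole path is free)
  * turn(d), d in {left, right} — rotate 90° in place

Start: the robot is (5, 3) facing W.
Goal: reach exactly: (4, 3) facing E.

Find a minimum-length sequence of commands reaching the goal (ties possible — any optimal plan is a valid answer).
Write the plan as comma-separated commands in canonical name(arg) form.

move(1), turn(left), turn(left)

begin: (5, 3) facing W
step 1 (move(1)): (4, 3) facing W
step 2 (turn(left)): (4, 3) facing S
step 3 (turn(left)): (4, 3) facing E
nothing shorter than 3 reaches the goal.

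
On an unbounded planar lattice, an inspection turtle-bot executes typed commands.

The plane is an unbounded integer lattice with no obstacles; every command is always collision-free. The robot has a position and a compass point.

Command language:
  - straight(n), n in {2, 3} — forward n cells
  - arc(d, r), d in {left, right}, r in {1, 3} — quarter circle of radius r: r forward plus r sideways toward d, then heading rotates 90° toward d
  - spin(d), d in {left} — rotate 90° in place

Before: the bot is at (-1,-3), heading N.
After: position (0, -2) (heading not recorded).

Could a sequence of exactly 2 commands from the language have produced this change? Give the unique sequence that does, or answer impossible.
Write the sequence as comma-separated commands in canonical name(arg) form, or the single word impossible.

key: running spin(left) before arc(right, 1) would end elsewhere — order is forced
initial: at (-1,-3), heading N
t=1 arc(right, 1) ⇒ at (0,-2), heading E
t=2 spin(left) ⇒ at (0,-2), heading N
no rival 2-sequence matches.

arc(right, 1), spin(left)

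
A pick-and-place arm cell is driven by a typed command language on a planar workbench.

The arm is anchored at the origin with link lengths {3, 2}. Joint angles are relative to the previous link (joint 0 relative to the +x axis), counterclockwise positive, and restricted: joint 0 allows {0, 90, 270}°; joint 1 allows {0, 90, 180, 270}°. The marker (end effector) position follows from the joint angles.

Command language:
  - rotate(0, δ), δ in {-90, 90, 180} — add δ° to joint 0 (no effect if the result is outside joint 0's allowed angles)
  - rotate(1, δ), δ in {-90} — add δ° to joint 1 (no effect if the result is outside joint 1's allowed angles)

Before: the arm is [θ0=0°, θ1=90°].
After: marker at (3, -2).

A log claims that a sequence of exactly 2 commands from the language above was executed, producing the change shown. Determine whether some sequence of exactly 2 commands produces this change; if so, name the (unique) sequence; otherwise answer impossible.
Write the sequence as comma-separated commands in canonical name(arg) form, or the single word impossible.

t0: [θ0=0°, θ1=90°]
[1] after rotate(1, -90): [θ0=0°, θ1=0°]
[2] after rotate(1, -90): [θ0=0°, θ1=270°]
uniquely the one of 16 2-step routes that fits.

rotate(1, -90), rotate(1, -90)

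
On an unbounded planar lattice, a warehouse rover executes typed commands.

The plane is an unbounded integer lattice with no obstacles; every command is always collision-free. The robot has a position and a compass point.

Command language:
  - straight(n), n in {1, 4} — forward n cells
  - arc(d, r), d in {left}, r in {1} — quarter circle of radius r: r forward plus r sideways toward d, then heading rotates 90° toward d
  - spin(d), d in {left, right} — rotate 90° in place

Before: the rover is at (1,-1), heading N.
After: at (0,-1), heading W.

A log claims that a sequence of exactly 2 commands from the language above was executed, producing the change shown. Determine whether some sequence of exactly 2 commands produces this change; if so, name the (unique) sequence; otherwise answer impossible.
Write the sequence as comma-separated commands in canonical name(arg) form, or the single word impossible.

key: running straight(1) before spin(left) would end elsewhere — order is forced
t0: at (1,-1), heading N
step 1 (spin(left)): at (1,-1), heading W
step 2 (straight(1)): at (0,-1), heading W
all 25 alternatives checked — unique.

spin(left), straight(1)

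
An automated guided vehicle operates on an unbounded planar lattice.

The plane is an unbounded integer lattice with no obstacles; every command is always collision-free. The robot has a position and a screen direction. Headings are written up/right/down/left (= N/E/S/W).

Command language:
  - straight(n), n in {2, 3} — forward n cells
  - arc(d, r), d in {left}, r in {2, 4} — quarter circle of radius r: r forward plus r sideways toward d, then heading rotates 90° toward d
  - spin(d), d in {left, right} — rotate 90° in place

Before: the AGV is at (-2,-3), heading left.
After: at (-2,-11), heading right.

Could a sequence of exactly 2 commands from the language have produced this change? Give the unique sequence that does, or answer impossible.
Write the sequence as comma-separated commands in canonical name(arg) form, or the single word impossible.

key: cell and facing (now E) both changed — the 2 commands mix motion and turning
start: at (-2,-3), heading left
step 1 (arc(left, 4)): at (-6,-7), heading down
step 2 (arc(left, 4)): at (-2,-11), heading right
all 36 alternatives checked — unique.

arc(left, 4), arc(left, 4)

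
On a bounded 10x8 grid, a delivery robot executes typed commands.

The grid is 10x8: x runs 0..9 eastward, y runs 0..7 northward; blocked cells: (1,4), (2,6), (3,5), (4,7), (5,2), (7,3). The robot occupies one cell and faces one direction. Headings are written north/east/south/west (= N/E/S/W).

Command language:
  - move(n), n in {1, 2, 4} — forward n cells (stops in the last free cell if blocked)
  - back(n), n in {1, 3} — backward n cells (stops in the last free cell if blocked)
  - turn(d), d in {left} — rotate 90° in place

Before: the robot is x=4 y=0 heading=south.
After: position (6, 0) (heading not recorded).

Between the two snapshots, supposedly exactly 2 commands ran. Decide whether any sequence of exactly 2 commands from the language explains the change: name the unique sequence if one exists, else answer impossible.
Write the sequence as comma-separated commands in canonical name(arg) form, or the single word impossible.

key: order matters: swapping turn(left) and move(2) lands elsewhere
initial: x=4 y=0 heading=south
[1] after turn(left): x=4 y=0 heading=east
[2] after move(2): x=6 y=0 heading=east
no other 2-command option fits: unique.

turn(left), move(2)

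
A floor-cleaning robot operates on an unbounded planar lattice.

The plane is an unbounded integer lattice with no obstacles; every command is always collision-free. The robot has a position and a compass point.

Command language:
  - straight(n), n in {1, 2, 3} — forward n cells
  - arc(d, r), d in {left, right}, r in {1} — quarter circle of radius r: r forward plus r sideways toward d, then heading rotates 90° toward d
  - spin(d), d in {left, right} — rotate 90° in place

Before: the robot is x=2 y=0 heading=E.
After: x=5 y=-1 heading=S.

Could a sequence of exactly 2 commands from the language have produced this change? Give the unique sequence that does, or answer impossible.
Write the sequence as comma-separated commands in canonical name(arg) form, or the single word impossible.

straight(2), arc(right, 1)

key: cell and facing (now S) both changed — the 2 commands mix motion and turning
begin: x=2 y=0 heading=E
1. straight(2) → x=4 y=0 heading=E
2. arc(right, 1) → x=5 y=-1 heading=S
no rival 2-sequence matches.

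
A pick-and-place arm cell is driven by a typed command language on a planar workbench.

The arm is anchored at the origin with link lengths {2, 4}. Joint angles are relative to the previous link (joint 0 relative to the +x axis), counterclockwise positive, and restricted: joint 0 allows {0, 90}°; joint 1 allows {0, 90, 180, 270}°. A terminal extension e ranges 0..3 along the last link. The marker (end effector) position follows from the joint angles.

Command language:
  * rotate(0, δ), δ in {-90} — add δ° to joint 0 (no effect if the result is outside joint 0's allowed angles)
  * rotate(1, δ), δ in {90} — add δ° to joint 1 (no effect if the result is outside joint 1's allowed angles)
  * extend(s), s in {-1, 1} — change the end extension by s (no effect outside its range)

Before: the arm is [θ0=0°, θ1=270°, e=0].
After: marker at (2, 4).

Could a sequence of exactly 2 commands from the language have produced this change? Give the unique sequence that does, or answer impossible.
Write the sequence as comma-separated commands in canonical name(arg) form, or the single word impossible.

t0: [θ0=0°, θ1=270°, e=0]
1. rotate(1, 90) → [θ0=0°, θ1=0°, e=0]
2. rotate(1, 90) → [θ0=0°, θ1=90°, e=0]
no other 2-command option fits: unique.

rotate(1, 90), rotate(1, 90)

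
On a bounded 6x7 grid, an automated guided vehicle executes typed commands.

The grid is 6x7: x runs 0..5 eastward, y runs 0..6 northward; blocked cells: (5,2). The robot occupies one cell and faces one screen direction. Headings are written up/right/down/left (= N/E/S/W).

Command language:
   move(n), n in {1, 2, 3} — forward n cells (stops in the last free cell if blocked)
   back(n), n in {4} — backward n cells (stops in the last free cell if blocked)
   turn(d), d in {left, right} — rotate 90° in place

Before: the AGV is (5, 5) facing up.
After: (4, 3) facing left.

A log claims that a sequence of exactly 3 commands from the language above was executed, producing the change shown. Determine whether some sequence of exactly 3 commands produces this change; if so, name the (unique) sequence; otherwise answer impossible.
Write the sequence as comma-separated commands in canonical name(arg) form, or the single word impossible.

back(4), turn(left), move(1)

key: cell and facing (now W) both changed — the 3 commands mix motion and turning
begin: (5, 5) facing up
t=1 back(4) ⇒ (5, 3) facing up
t=2 turn(left) ⇒ (5, 3) facing left
t=3 move(1) ⇒ (4, 3) facing left
no rival 3-sequence matches.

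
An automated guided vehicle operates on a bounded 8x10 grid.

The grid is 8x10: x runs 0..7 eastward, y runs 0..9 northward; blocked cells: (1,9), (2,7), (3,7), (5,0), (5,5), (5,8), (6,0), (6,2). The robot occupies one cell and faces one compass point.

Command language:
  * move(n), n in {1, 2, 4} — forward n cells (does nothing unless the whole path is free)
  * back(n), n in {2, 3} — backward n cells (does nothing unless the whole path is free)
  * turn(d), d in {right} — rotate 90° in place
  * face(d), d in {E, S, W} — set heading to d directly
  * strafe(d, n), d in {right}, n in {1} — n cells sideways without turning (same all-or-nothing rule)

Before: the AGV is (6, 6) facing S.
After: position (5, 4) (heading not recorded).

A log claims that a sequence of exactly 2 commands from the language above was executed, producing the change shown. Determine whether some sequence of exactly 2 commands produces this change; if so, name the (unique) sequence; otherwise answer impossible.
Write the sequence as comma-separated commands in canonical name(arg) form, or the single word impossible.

key: running strafe(right, 1) before move(2) would end elsewhere — order is forced
begin: (6, 6) facing S
step 1 (move(2)): (6, 4) facing S
step 2 (strafe(right, 1)): (5, 4) facing S
no rival 2-sequence matches.

move(2), strafe(right, 1)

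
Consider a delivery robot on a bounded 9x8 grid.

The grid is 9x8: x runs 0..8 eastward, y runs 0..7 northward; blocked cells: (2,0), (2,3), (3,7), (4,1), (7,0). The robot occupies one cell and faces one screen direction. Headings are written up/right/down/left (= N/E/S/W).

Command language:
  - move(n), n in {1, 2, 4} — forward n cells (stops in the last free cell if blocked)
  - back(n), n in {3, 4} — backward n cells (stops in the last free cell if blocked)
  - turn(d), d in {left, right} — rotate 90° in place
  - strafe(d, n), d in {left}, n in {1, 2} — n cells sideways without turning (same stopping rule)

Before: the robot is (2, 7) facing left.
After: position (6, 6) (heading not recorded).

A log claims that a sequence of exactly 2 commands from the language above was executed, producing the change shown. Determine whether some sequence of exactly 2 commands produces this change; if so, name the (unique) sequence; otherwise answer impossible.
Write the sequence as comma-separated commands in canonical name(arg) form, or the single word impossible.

key: running back(4) before strafe(left, 1) would end elsewhere — order is forced
from: (2, 7) facing left
step 1 (strafe(left, 1)): (2, 6) facing left
step 2 (back(4)): (6, 6) facing left
uniquely the one of 81 2-step routes that fits.

strafe(left, 1), back(4)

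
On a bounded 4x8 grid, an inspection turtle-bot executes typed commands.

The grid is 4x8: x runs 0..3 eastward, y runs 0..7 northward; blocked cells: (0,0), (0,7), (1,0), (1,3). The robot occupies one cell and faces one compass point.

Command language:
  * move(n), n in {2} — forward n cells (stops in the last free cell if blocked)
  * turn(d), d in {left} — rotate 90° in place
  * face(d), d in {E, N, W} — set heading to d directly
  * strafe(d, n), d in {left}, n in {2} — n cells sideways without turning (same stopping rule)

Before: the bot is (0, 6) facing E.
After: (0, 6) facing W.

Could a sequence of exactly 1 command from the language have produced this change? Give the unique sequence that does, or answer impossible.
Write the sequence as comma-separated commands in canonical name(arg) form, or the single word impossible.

key: parked at (0,6) the whole time — nothing moves the robot
initial: (0, 6) facing E
step 1 (face(W)): (0, 6) facing W
no rival 1-sequence matches.

face(W)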